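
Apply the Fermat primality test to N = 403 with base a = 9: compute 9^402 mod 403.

157

9^1 ≡ 9 (mod 403)
9^2 ≡ 9^2 = 81 ≡ 81 (mod 403)
9^4 ≡ 81^2 = 6561 ≡ 113 (mod 403)
9^8 ≡ 113^2 = 12769 ≡ 276 (mod 403)
9^16 ≡ 276^2 = 76176 ≡ 9 (mod 403)
9^32 ≡ 9^2 = 81 ≡ 81 (mod 403)
9^64 ≡ 81^2 = 6561 ≡ 113 (mod 403)
9^128 ≡ 113^2 = 12769 ≡ 276 (mod 403)
9^256 ≡ 276^2 = 76176 ≡ 9 (mod 403)
402 = 256 + 128 + 16 + 2 in binary powers of 2.
So 9^402 ≡ 9 · 276 · 9 · 81 ≡ 157 (mod 403).
Since 157 ≠ 1, base 9 is a Fermat witness: 403 is composite.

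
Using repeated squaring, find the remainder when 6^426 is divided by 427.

113

6^1 ≡ 6 (mod 427)
6^2 ≡ 6^2 = 36 ≡ 36 (mod 427)
6^4 ≡ 36^2 = 1296 ≡ 15 (mod 427)
6^8 ≡ 15^2 = 225 ≡ 225 (mod 427)
6^16 ≡ 225^2 = 50625 ≡ 239 (mod 427)
6^32 ≡ 239^2 = 57121 ≡ 330 (mod 427)
6^64 ≡ 330^2 = 108900 ≡ 15 (mod 427)
6^128 ≡ 15^2 = 225 ≡ 225 (mod 427)
6^256 ≡ 225^2 = 50625 ≡ 239 (mod 427)
426 = 256 + 128 + 32 + 8 + 2 in binary powers of 2.
So 6^426 ≡ 239 · 225 · 330 · 225 · 36 ≡ 113 (mod 427).
Since 113 ≠ 1, base 6 is a Fermat witness: 427 is composite.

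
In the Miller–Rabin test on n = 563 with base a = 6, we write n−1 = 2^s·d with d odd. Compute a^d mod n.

563 − 1 = 562 = 2^1 · 281, so d = 281.
6^1 ≡ 6 (mod 563)
6^2 ≡ 6^2 = 36 ≡ 36 (mod 563)
6^4 ≡ 36^2 = 1296 ≡ 170 (mod 563)
6^8 ≡ 170^2 = 28900 ≡ 187 (mod 563)
6^16 ≡ 187^2 = 34969 ≡ 63 (mod 563)
6^32 ≡ 63^2 = 3969 ≡ 28 (mod 563)
6^64 ≡ 28^2 = 784 ≡ 221 (mod 563)
6^128 ≡ 221^2 = 48841 ≡ 423 (mod 563)
6^256 ≡ 423^2 = 178929 ≡ 458 (mod 563)
281 = 256 + 16 + 8 + 1 in binary powers of 2.
So 6^281 ≡ 458 · 63 · 187 · 6 ≡ 562 (mod 563).
Since 6^d ≡ 562 (mod 563), base 6 does not prove 563 composite.

562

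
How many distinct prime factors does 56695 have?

4

56695 = 5 · 11339
11339 = 17 · 667
667 = 23 · 29
56695 = 5 · 17 · 23 · 29, which has 4 distinct prime factors.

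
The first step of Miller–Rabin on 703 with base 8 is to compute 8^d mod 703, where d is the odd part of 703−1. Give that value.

703 − 1 = 702 = 2^1 · 351, so d = 351.
8^1 ≡ 8 (mod 703)
8^2 ≡ 8^2 = 64 ≡ 64 (mod 703)
8^4 ≡ 64^2 = 4096 ≡ 581 (mod 703)
8^8 ≡ 581^2 = 337561 ≡ 121 (mod 703)
8^16 ≡ 121^2 = 14641 ≡ 581 (mod 703)
8^32 ≡ 581^2 = 337561 ≡ 121 (mod 703)
8^64 ≡ 121^2 = 14641 ≡ 581 (mod 703)
8^128 ≡ 581^2 = 337561 ≡ 121 (mod 703)
8^256 ≡ 121^2 = 14641 ≡ 581 (mod 703)
351 = 256 + 64 + 16 + 8 + 4 + 2 + 1 in binary powers of 2.
So 8^351 ≡ 581 · 581 · 581 · 121 · 581 · 64 · 8 ≡ 512 (mod 703).
Squaring chain: 512; never reaches −1, so base 8 is a Miller–Rabin witness that 703 is composite.

512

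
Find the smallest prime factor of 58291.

71

58291 is odd.
Digit sum 25, not divisible by 3.
Ends in 1: not divisible by 5.
7: 58291 = 7·8327 + 2
11: 58291 = 11·5299 + 2
13: 58291 = 13·4483 + 12
17: 58291 = 17·3428 + 15
19: 58291 = 19·3067 + 18
23: 58291 = 23·2534 + 9
29: 58291 = 29·2010 + 1
31: 58291 = 31·1880 + 11
37: 58291 = 37·1575 + 16
41: 58291 = 41·1421 + 30
43: 58291 = 43·1355 + 26
47: 58291 = 47·1240 + 11
53: 58291 = 53·1099 + 44
59: 58291 = 59·987 + 58
61: 58291 = 61·955 + 36
67: 58291 = 67·870 + 1
71: 58291 = 71·821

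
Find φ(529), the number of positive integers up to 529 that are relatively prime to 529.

506

Factor: 529 = 23^2.
φ(529) = 23^1·(23−1) = 506.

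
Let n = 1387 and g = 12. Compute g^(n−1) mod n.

12^1 ≡ 12 (mod 1387)
12^2 ≡ 12^2 = 144 ≡ 144 (mod 1387)
12^4 ≡ 144^2 = 20736 ≡ 1318 (mod 1387)
12^8 ≡ 1318^2 = 1737124 ≡ 600 (mod 1387)
12^16 ≡ 600^2 = 360000 ≡ 767 (mod 1387)
12^32 ≡ 767^2 = 588289 ≡ 201 (mod 1387)
12^64 ≡ 201^2 = 40401 ≡ 178 (mod 1387)
12^128 ≡ 178^2 = 31684 ≡ 1170 (mod 1387)
12^256 ≡ 1170^2 = 1368900 ≡ 1318 (mod 1387)
12^512 ≡ 1318^2 = 1737124 ≡ 600 (mod 1387)
12^1024 ≡ 600^2 = 360000 ≡ 767 (mod 1387)
1386 = 1024 + 256 + 64 + 32 + 8 + 2 in binary powers of 2.
So 12^1386 ≡ 767 · 1318 · 178 · 201 · 600 · 144 ≡ 875 (mod 1387).
Since 875 ≠ 1, base 12 is a Fermat witness: 1387 is composite.

875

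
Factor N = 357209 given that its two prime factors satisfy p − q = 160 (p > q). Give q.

Since p = q + 160, we have 357209 = q(q + 160), so q² + 160q − 357209 = 0.
Discriminant: 160² + 4·357209 = 25600 + 1428836 = 1454436; √1454436 = 1206.
q = (−160 + 1206)/2 = 523, and p = q + 160 = 683.
Check: 523 · 683 = 357209.

523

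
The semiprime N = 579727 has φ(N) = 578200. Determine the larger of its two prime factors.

827

φ(n) = (p−1)(q−1) = n − (p+q) + 1, so p + q = 579727 − 578200 + 1 = 1528.
p and q are the roots of t² − 1528t + 579727 = 0.
Discriminant: 1528² − 4·579727 = 2334784 − 2318908 = 15876; √15876 = 126.
q = (1528 − 126)/2 = 701, p = (1528 + 126)/2 = 827.
Check: 701 · 827 = 579727.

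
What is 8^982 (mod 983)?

8^1 ≡ 8 (mod 983)
8^2 ≡ 8^2 = 64 ≡ 64 (mod 983)
8^4 ≡ 64^2 = 4096 ≡ 164 (mod 983)
8^8 ≡ 164^2 = 26896 ≡ 355 (mod 983)
8^16 ≡ 355^2 = 126025 ≡ 201 (mod 983)
8^32 ≡ 201^2 = 40401 ≡ 98 (mod 983)
8^64 ≡ 98^2 = 9604 ≡ 757 (mod 983)
8^128 ≡ 757^2 = 573049 ≡ 943 (mod 983)
8^256 ≡ 943^2 = 889249 ≡ 617 (mod 983)
8^512 ≡ 617^2 = 380689 ≡ 268 (mod 983)
982 = 512 + 256 + 128 + 64 + 16 + 4 + 2 in binary powers of 2.
So 8^982 ≡ 268 · 617 · 943 · 757 · 201 · 164 · 64 ≡ 1 (mod 983).
Since the result is 1, base 8 gives no evidence that 983 is composite.

1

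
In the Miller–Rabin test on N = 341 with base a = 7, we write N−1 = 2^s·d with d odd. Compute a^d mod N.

87

341 − 1 = 340 = 2^2 · 85, so d = 85.
7^1 ≡ 7 (mod 341)
7^2 ≡ 7^2 = 49 ≡ 49 (mod 341)
7^4 ≡ 49^2 = 2401 ≡ 14 (mod 341)
7^8 ≡ 14^2 = 196 ≡ 196 (mod 341)
7^16 ≡ 196^2 = 38416 ≡ 224 (mod 341)
7^32 ≡ 224^2 = 50176 ≡ 49 (mod 341)
7^64 ≡ 49^2 = 2401 ≡ 14 (mod 341)
85 = 64 + 16 + 4 + 1 in binary powers of 2.
So 7^85 ≡ 14 · 224 · 14 · 7 ≡ 87 (mod 341).
Squaring chain: 87 → 67; never reaches −1, so base 7 is a Miller–Rabin witness that 341 is composite.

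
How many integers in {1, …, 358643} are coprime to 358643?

Factor: 358643 = 29 · 83 · 149.
φ(358643) = (29−1) · (83−1) · (149−1) = 28 · 82 · 148 = 339808.

339808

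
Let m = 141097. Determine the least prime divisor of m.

11

141097 is odd.
Digit sum 22, not divisible by 3.
Ends in 7: not divisible by 5.
7: 141097 = 7·20156 + 5
11: 141097 = 11·12827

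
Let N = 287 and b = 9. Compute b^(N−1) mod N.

9^1 ≡ 9 (mod 287)
9^2 ≡ 9^2 = 81 ≡ 81 (mod 287)
9^4 ≡ 81^2 = 6561 ≡ 247 (mod 287)
9^8 ≡ 247^2 = 61009 ≡ 165 (mod 287)
9^16 ≡ 165^2 = 27225 ≡ 247 (mod 287)
9^32 ≡ 247^2 = 61009 ≡ 165 (mod 287)
9^64 ≡ 165^2 = 27225 ≡ 247 (mod 287)
9^128 ≡ 247^2 = 61009 ≡ 165 (mod 287)
9^256 ≡ 165^2 = 27225 ≡ 247 (mod 287)
286 = 256 + 16 + 8 + 4 + 2 in binary powers of 2.
So 9^286 ≡ 247 · 247 · 165 · 247 · 81 ≡ 163 (mod 287).
Since 163 ≠ 1, base 9 is a Fermat witness: 287 is composite.

163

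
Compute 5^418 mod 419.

1

5^1 ≡ 5 (mod 419)
5^2 ≡ 5^2 = 25 ≡ 25 (mod 419)
5^4 ≡ 25^2 = 625 ≡ 206 (mod 419)
5^8 ≡ 206^2 = 42436 ≡ 117 (mod 419)
5^16 ≡ 117^2 = 13689 ≡ 281 (mod 419)
5^32 ≡ 281^2 = 78961 ≡ 189 (mod 419)
5^64 ≡ 189^2 = 35721 ≡ 106 (mod 419)
5^128 ≡ 106^2 = 11236 ≡ 342 (mod 419)
5^256 ≡ 342^2 = 116964 ≡ 63 (mod 419)
418 = 256 + 128 + 32 + 2 in binary powers of 2.
So 5^418 ≡ 63 · 342 · 189 · 25 ≡ 1 (mod 419).
Since the result is 1, base 5 gives no evidence that 419 is composite.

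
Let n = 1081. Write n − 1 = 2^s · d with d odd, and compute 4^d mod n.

271

1081 − 1 = 1080 = 2^3 · 135, so d = 135.
4^1 ≡ 4 (mod 1081)
4^2 ≡ 4^2 = 16 ≡ 16 (mod 1081)
4^4 ≡ 16^2 = 256 ≡ 256 (mod 1081)
4^8 ≡ 256^2 = 65536 ≡ 676 (mod 1081)
4^16 ≡ 676^2 = 456976 ≡ 794 (mod 1081)
4^32 ≡ 794^2 = 630436 ≡ 213 (mod 1081)
4^64 ≡ 213^2 = 45369 ≡ 1048 (mod 1081)
4^128 ≡ 1048^2 = 1098304 ≡ 8 (mod 1081)
135 = 128 + 4 + 2 + 1 in binary powers of 2.
So 4^135 ≡ 8 · 256 · 16 · 4 ≡ 271 (mod 1081).
Squaring chain: 271 → 1014 → 165; never reaches −1, so base 4 is a Miller–Rabin witness that 1081 is composite.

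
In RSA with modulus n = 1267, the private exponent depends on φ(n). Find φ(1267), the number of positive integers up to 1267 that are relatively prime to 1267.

Factor: 1267 = 7 · 181.
φ(1267) = (7−1) · (181−1) = 6 · 180 = 1080.

1080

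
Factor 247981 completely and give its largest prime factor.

247981 = 43 · 5767
5767 = 73 · 79
79 is prime.
So 247981 = 43 · 73 · 79; the largest prime factor is 79.

79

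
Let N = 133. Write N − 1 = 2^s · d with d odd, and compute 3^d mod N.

133 − 1 = 132 = 2^2 · 33, so d = 33.
3^1 ≡ 3 (mod 133)
3^2 ≡ 3^2 = 9 ≡ 9 (mod 133)
3^4 ≡ 9^2 = 81 ≡ 81 (mod 133)
3^8 ≡ 81^2 = 6561 ≡ 44 (mod 133)
3^16 ≡ 44^2 = 1936 ≡ 74 (mod 133)
3^32 ≡ 74^2 = 5476 ≡ 23 (mod 133)
33 = 32 + 1 in binary powers of 2.
So 3^33 ≡ 23 · 3 ≡ 69 (mod 133).
Squaring chain: 69 → 106; never reaches −1, so base 3 is a Miller–Rabin witness that 133 is composite.

69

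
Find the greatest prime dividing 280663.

71

280663 = 59 · 4757
4757 = 67 · 71
71 is prime.
So 280663 = 59 · 67 · 71; the largest prime factor is 71.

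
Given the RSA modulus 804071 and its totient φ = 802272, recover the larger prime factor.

977

φ(n) = (p−1)(q−1) = n − (p+q) + 1, so p + q = 804071 − 802272 + 1 = 1800.
p and q are the roots of t² − 1800t + 804071 = 0.
Discriminant: 1800² − 4·804071 = 3240000 − 3216284 = 23716; √23716 = 154.
q = (1800 − 154)/2 = 823, p = (1800 + 154)/2 = 977.
Check: 823 · 977 = 804071.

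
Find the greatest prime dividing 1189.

41

1189 = 29 · 41
41 is prime.
So 1189 = 29 · 41; the largest prime factor is 41.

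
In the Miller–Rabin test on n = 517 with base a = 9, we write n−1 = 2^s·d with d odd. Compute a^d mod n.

517 − 1 = 516 = 2^2 · 129, so d = 129.
9^1 ≡ 9 (mod 517)
9^2 ≡ 9^2 = 81 ≡ 81 (mod 517)
9^4 ≡ 81^2 = 6561 ≡ 357 (mod 517)
9^8 ≡ 357^2 = 127449 ≡ 267 (mod 517)
9^16 ≡ 267^2 = 71289 ≡ 460 (mod 517)
9^32 ≡ 460^2 = 211600 ≡ 147 (mod 517)
9^64 ≡ 147^2 = 21609 ≡ 412 (mod 517)
9^128 ≡ 412^2 = 169744 ≡ 168 (mod 517)
129 = 128 + 1 in binary powers of 2.
So 9^129 ≡ 168 · 9 ≡ 478 (mod 517).
Squaring chain: 478 → 487; never reaches −1, so base 9 is a Miller–Rabin witness that 517 is composite.

478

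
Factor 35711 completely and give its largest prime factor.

35711 = 13 · 2747
2747 = 41 · 67
67 is prime.
So 35711 = 13 · 41 · 67; the largest prime factor is 67.

67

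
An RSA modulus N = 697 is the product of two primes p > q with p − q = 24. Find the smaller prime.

17

Since p = q + 24, we have 697 = q(q + 24), so q² + 24q − 697 = 0.
Discriminant: 24² + 4·697 = 576 + 2788 = 3364; √3364 = 58.
q = (−24 + 58)/2 = 17, and p = q + 24 = 41.
Check: 17 · 41 = 697.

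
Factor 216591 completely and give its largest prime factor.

73

216591 = 3 · 72197
72197 = 23 · 3139
3139 = 43 · 73
73 is prime.
So 216591 = 3 · 23 · 43 · 73; the largest prime factor is 73.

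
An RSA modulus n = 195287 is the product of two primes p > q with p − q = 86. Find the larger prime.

Since p = q + 86, we have 195287 = q(q + 86), so q² + 86q − 195287 = 0.
Discriminant: 86² + 4·195287 = 7396 + 781148 = 788544; √788544 = 888.
q = (−86 + 888)/2 = 401, and p = q + 86 = 487.
Check: 401 · 487 = 195287.

487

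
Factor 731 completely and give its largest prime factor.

43

731 = 17 · 43
43 is prime.
So 731 = 17 · 43; the largest prime factor is 43.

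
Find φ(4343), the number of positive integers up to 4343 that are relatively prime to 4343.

4200

Factor: 4343 = 43 · 101.
φ(4343) = (43−1) · (101−1) = 42 · 100 = 4200.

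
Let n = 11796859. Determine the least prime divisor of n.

11796859 is odd.
Digit sum 46, not divisible by 3.
Ends in 9: not divisible by 5.
7: 11796859 = 7·1685265 + 4
11: 11796859 = 11·1072441 + 8
13: 11796859 = 13·907450 + 9
17: 11796859 = 17·693932 + 15
19: 11796859 = 19·620887 + 6
23: 11796859 = 23·512906 + 21
29: 11796859 = 29·406788 + 7
31: 11796859 = 31·380543 + 26
37: 11796859 = 37·318834 + 1
41: 11796859 = 41·287728 + 11
43: 11796859 = 43·274345 + 24
47: 11796859 = 47·250997

47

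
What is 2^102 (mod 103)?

2^1 ≡ 2 (mod 103)
2^2 ≡ 2^2 = 4 ≡ 4 (mod 103)
2^4 ≡ 4^2 = 16 ≡ 16 (mod 103)
2^8 ≡ 16^2 = 256 ≡ 50 (mod 103)
2^16 ≡ 50^2 = 2500 ≡ 28 (mod 103)
2^32 ≡ 28^2 = 784 ≡ 63 (mod 103)
2^64 ≡ 63^2 = 3969 ≡ 55 (mod 103)
102 = 64 + 32 + 4 + 2 in binary powers of 2.
So 2^102 ≡ 55 · 63 · 16 · 4 ≡ 1 (mod 103).
Since the result is 1, base 2 gives no evidence that 103 is composite.

1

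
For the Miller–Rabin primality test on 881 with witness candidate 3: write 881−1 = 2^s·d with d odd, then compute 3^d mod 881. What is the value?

881 − 1 = 880 = 2^4 · 55, so d = 55.
3^1 ≡ 3 (mod 881)
3^2 ≡ 3^2 = 9 ≡ 9 (mod 881)
3^4 ≡ 9^2 = 81 ≡ 81 (mod 881)
3^8 ≡ 81^2 = 6561 ≡ 394 (mod 881)
3^16 ≡ 394^2 = 155236 ≡ 180 (mod 881)
3^32 ≡ 180^2 = 32400 ≡ 684 (mod 881)
55 = 32 + 16 + 4 + 2 + 1 in binary powers of 2.
So 3^55 ≡ 684 · 180 · 81 · 9 · 3 ≡ 767 (mod 881).
Squaring chain: 767 → 662 → 387 → 880; reaches −1, so base 3 does not prove 881 composite.

767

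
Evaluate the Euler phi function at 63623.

53280

Factor: 63623 = 7 · 61 · 149.
φ(63623) = (7−1) · (61−1) · (149−1) = 6 · 60 · 148 = 53280.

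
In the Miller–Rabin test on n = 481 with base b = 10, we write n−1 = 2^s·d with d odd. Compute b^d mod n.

481 − 1 = 480 = 2^5 · 15, so d = 15.
10^1 ≡ 10 (mod 481)
10^2 ≡ 10^2 = 100 ≡ 100 (mod 481)
10^4 ≡ 100^2 = 10000 ≡ 380 (mod 481)
10^8 ≡ 380^2 = 144400 ≡ 100 (mod 481)
15 = 8 + 4 + 2 + 1 in binary powers of 2.
So 10^15 ≡ 100 · 380 · 100 · 10 ≡ 38 (mod 481).
Squaring chain: 38 → 1 → 1 → 1 → 1; never reaches −1, so base 10 is a Miller–Rabin witness that 481 is composite.

38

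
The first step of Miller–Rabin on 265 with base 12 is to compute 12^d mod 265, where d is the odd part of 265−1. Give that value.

167

265 − 1 = 264 = 2^3 · 33, so d = 33.
12^1 ≡ 12 (mod 265)
12^2 ≡ 12^2 = 144 ≡ 144 (mod 265)
12^4 ≡ 144^2 = 20736 ≡ 66 (mod 265)
12^8 ≡ 66^2 = 4356 ≡ 116 (mod 265)
12^16 ≡ 116^2 = 13456 ≡ 206 (mod 265)
12^32 ≡ 206^2 = 42436 ≡ 36 (mod 265)
33 = 32 + 1 in binary powers of 2.
So 12^33 ≡ 36 · 12 ≡ 167 (mod 265).
Squaring chain: 167 → 64 → 121; never reaches −1, so base 12 is a Miller–Rabin witness that 265 is composite.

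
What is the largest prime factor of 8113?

61

8113 = 7 · 1159
1159 = 19 · 61
61 is prime.
So 8113 = 7 · 19 · 61; the largest prime factor is 61.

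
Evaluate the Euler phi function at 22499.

Factor: 22499 = 149 · 151.
φ(22499) = (149−1) · (151−1) = 148 · 150 = 22200.

22200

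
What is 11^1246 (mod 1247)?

11^1 ≡ 11 (mod 1247)
11^2 ≡ 11^2 = 121 ≡ 121 (mod 1247)
11^4 ≡ 121^2 = 14641 ≡ 924 (mod 1247)
11^8 ≡ 924^2 = 853776 ≡ 828 (mod 1247)
11^16 ≡ 828^2 = 685584 ≡ 981 (mod 1247)
11^32 ≡ 981^2 = 962361 ≡ 924 (mod 1247)
11^64 ≡ 924^2 = 853776 ≡ 828 (mod 1247)
11^128 ≡ 828^2 = 685584 ≡ 981 (mod 1247)
11^256 ≡ 981^2 = 962361 ≡ 924 (mod 1247)
11^512 ≡ 924^2 = 853776 ≡ 828 (mod 1247)
11^1024 ≡ 828^2 = 685584 ≡ 981 (mod 1247)
1246 = 1024 + 128 + 64 + 16 + 8 + 4 + 2 in binary powers of 2.
So 11^1246 ≡ 981 · 981 · 828 · 981 · 828 · 924 · 121 ≡ 173 (mod 1247).
Since 173 ≠ 1, base 11 is a Fermat witness: 1247 is composite.

173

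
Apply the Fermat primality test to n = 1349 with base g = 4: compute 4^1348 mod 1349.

215

4^1 ≡ 4 (mod 1349)
4^2 ≡ 4^2 = 16 ≡ 16 (mod 1349)
4^4 ≡ 16^2 = 256 ≡ 256 (mod 1349)
4^8 ≡ 256^2 = 65536 ≡ 784 (mod 1349)
4^16 ≡ 784^2 = 614656 ≡ 861 (mod 1349)
4^32 ≡ 861^2 = 741321 ≡ 720 (mod 1349)
4^64 ≡ 720^2 = 518400 ≡ 384 (mod 1349)
4^128 ≡ 384^2 = 147456 ≡ 415 (mod 1349)
4^256 ≡ 415^2 = 172225 ≡ 902 (mod 1349)
4^512 ≡ 902^2 = 813604 ≡ 157 (mod 1349)
4^1024 ≡ 157^2 = 24649 ≡ 367 (mod 1349)
1348 = 1024 + 256 + 64 + 4 in binary powers of 2.
So 4^1348 ≡ 367 · 902 · 384 · 256 ≡ 215 (mod 1349).
Since 215 ≠ 1, base 4 is a Fermat witness: 1349 is composite.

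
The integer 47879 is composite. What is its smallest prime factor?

13

47879 is odd.
Digit sum 35, not divisible by 3.
Ends in 9: not divisible by 5.
7: 47879 = 7·6839 + 6
11: 47879 = 11·4352 + 7
13: 47879 = 13·3683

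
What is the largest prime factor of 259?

37

259 = 7 · 37
37 is prime.
So 259 = 7 · 37; the largest prime factor is 37.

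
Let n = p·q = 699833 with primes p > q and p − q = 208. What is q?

739

Since p = q + 208, we have 699833 = q(q + 208), so q² + 208q − 699833 = 0.
Discriminant: 208² + 4·699833 = 43264 + 2799332 = 2842596; √2842596 = 1686.
q = (−208 + 1686)/2 = 739, and p = q + 208 = 947.
Check: 739 · 947 = 699833.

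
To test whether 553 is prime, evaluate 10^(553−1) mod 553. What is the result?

176

10^1 ≡ 10 (mod 553)
10^2 ≡ 10^2 = 100 ≡ 100 (mod 553)
10^4 ≡ 100^2 = 10000 ≡ 46 (mod 553)
10^8 ≡ 46^2 = 2116 ≡ 457 (mod 553)
10^16 ≡ 457^2 = 208849 ≡ 368 (mod 553)
10^32 ≡ 368^2 = 135424 ≡ 492 (mod 553)
10^64 ≡ 492^2 = 242064 ≡ 403 (mod 553)
10^128 ≡ 403^2 = 162409 ≡ 380 (mod 553)
10^256 ≡ 380^2 = 144400 ≡ 67 (mod 553)
10^512 ≡ 67^2 = 4489 ≡ 65 (mod 553)
552 = 512 + 32 + 8 in binary powers of 2.
So 10^552 ≡ 65 · 492 · 457 ≡ 176 (mod 553).
Since 176 ≠ 1, base 10 is a Fermat witness: 553 is composite.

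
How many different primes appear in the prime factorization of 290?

3

290 = 2 · 145
145 = 5 · 29
290 = 2 · 5 · 29, which has 3 distinct prime factors.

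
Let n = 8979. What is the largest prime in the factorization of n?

8979 = 3 · 2993
2993 = 41 · 73
73 is prime.
So 8979 = 3 · 41 · 73; the largest prime factor is 73.

73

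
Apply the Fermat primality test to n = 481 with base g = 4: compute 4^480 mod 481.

4^1 ≡ 4 (mod 481)
4^2 ≡ 4^2 = 16 ≡ 16 (mod 481)
4^4 ≡ 16^2 = 256 ≡ 256 (mod 481)
4^8 ≡ 256^2 = 65536 ≡ 120 (mod 481)
4^16 ≡ 120^2 = 14400 ≡ 451 (mod 481)
4^32 ≡ 451^2 = 203401 ≡ 419 (mod 481)
4^64 ≡ 419^2 = 175561 ≡ 477 (mod 481)
4^128 ≡ 477^2 = 227529 ≡ 16 (mod 481)
4^256 ≡ 16^2 = 256 ≡ 256 (mod 481)
480 = 256 + 128 + 64 + 32 in binary powers of 2.
So 4^480 ≡ 256 · 16 · 477 · 419 ≡ 417 (mod 481).
Since 417 ≠ 1, base 4 is a Fermat witness: 481 is composite.

417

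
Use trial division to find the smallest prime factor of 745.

5

745 is odd.
Digit sum 16, not divisible by 3.
Ends in 5: divisible by 5.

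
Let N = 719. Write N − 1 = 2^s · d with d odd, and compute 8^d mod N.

719 − 1 = 718 = 2^1 · 359, so d = 359.
8^1 ≡ 8 (mod 719)
8^2 ≡ 8^2 = 64 ≡ 64 (mod 719)
8^4 ≡ 64^2 = 4096 ≡ 501 (mod 719)
8^8 ≡ 501^2 = 251001 ≡ 70 (mod 719)
8^16 ≡ 70^2 = 4900 ≡ 586 (mod 719)
8^32 ≡ 586^2 = 343396 ≡ 433 (mod 719)
8^64 ≡ 433^2 = 187489 ≡ 549 (mod 719)
8^128 ≡ 549^2 = 301401 ≡ 140 (mod 719)
8^256 ≡ 140^2 = 19600 ≡ 187 (mod 719)
359 = 256 + 64 + 32 + 4 + 2 + 1 in binary powers of 2.
So 8^359 ≡ 187 · 549 · 433 · 501 · 64 · 8 ≡ 1 (mod 719).
Since 8^d ≡ 1 (mod 719), base 8 does not prove 719 composite.

1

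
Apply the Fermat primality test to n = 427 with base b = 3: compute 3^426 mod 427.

3^1 ≡ 3 (mod 427)
3^2 ≡ 3^2 = 9 ≡ 9 (mod 427)
3^4 ≡ 9^2 = 81 ≡ 81 (mod 427)
3^8 ≡ 81^2 = 6561 ≡ 156 (mod 427)
3^16 ≡ 156^2 = 24336 ≡ 424 (mod 427)
3^32 ≡ 424^2 = 179776 ≡ 9 (mod 427)
3^64 ≡ 9^2 = 81 ≡ 81 (mod 427)
3^128 ≡ 81^2 = 6561 ≡ 156 (mod 427)
3^256 ≡ 156^2 = 24336 ≡ 424 (mod 427)
426 = 256 + 128 + 32 + 8 + 2 in binary powers of 2.
So 3^426 ≡ 424 · 156 · 9 · 156 · 9 ≡ 302 (mod 427).
Since 302 ≠ 1, base 3 is a Fermat witness: 427 is composite.

302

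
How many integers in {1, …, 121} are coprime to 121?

110

Factor: 121 = 11^2.
φ(121) = 11^1·(11−1) = 110.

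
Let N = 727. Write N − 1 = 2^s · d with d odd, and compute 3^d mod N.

727 − 1 = 726 = 2^1 · 363, so d = 363.
3^1 ≡ 3 (mod 727)
3^2 ≡ 3^2 = 9 ≡ 9 (mod 727)
3^4 ≡ 9^2 = 81 ≡ 81 (mod 727)
3^8 ≡ 81^2 = 6561 ≡ 18 (mod 727)
3^16 ≡ 18^2 = 324 ≡ 324 (mod 727)
3^32 ≡ 324^2 = 104976 ≡ 288 (mod 727)
3^64 ≡ 288^2 = 82944 ≡ 66 (mod 727)
3^128 ≡ 66^2 = 4356 ≡ 721 (mod 727)
3^256 ≡ 721^2 = 519841 ≡ 36 (mod 727)
363 = 256 + 64 + 32 + 8 + 2 + 1 in binary powers of 2.
So 3^363 ≡ 36 · 66 · 288 · 18 · 9 · 3 ≡ 726 (mod 727).
Since 3^d ≡ 726 (mod 727), base 3 does not prove 727 composite.

726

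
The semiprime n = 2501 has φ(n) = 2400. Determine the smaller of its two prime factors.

φ(n) = (p−1)(q−1) = n − (p+q) + 1, so p + q = 2501 − 2400 + 1 = 102.
p and q are the roots of t² − 102t + 2501 = 0.
Discriminant: 102² − 4·2501 = 10404 − 10004 = 400; √400 = 20.
q = (102 − 20)/2 = 41, p = (102 + 20)/2 = 61.
Check: 41 · 61 = 2501.

41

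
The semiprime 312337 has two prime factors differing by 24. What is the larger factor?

Since p = q + 24, we have 312337 = q(q + 24), so q² + 24q − 312337 = 0.
Discriminant: 24² + 4·312337 = 576 + 1249348 = 1249924; √1249924 = 1118.
q = (−24 + 1118)/2 = 547, and p = q + 24 = 571.
Check: 547 · 571 = 312337.

571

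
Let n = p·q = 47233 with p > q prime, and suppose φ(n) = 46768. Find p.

317

φ(n) = (p−1)(q−1) = n − (p+q) + 1, so p + q = 47233 − 46768 + 1 = 466.
p and q are the roots of t² − 466t + 47233 = 0.
Discriminant: 466² − 4·47233 = 217156 − 188932 = 28224; √28224 = 168.
q = (466 − 168)/2 = 149, p = (466 + 168)/2 = 317.
Check: 149 · 317 = 47233.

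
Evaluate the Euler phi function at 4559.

4416

Factor: 4559 = 47 · 97.
φ(4559) = (47−1) · (97−1) = 46 · 96 = 4416.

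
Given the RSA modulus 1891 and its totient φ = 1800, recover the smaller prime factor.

φ(n) = (p−1)(q−1) = n − (p+q) + 1, so p + q = 1891 − 1800 + 1 = 92.
p and q are the roots of t² − 92t + 1891 = 0.
Discriminant: 92² − 4·1891 = 8464 − 7564 = 900; √900 = 30.
q = (92 − 30)/2 = 31, p = (92 + 30)/2 = 61.
Check: 31 · 61 = 1891.

31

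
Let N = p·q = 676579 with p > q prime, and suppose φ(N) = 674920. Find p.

φ(n) = (p−1)(q−1) = n − (p+q) + 1, so p + q = 676579 − 674920 + 1 = 1660.
p and q are the roots of t² − 1660t + 676579 = 0.
Discriminant: 1660² − 4·676579 = 2755600 − 2706316 = 49284; √49284 = 222.
q = (1660 − 222)/2 = 719, p = (1660 + 222)/2 = 941.
Check: 719 · 941 = 676579.

941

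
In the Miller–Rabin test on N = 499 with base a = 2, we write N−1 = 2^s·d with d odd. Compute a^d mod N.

498

499 − 1 = 498 = 2^1 · 249, so d = 249.
2^1 ≡ 2 (mod 499)
2^2 ≡ 2^2 = 4 ≡ 4 (mod 499)
2^4 ≡ 4^2 = 16 ≡ 16 (mod 499)
2^8 ≡ 16^2 = 256 ≡ 256 (mod 499)
2^16 ≡ 256^2 = 65536 ≡ 167 (mod 499)
2^32 ≡ 167^2 = 27889 ≡ 444 (mod 499)
2^64 ≡ 444^2 = 197136 ≡ 31 (mod 499)
2^128 ≡ 31^2 = 961 ≡ 462 (mod 499)
249 = 128 + 64 + 32 + 16 + 8 + 1 in binary powers of 2.
So 2^249 ≡ 462 · 31 · 444 · 167 · 256 · 2 ≡ 498 (mod 499).
Since 2^d ≡ 498 (mod 499), base 2 does not prove 499 composite.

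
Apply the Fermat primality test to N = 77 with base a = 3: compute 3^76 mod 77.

25

3^1 ≡ 3 (mod 77)
3^2 ≡ 3^2 = 9 ≡ 9 (mod 77)
3^4 ≡ 9^2 = 81 ≡ 4 (mod 77)
3^8 ≡ 4^2 = 16 ≡ 16 (mod 77)
3^16 ≡ 16^2 = 256 ≡ 25 (mod 77)
3^32 ≡ 25^2 = 625 ≡ 9 (mod 77)
3^64 ≡ 9^2 = 81 ≡ 4 (mod 77)
76 = 64 + 8 + 4 in binary powers of 2.
So 3^76 ≡ 4 · 16 · 4 ≡ 25 (mod 77).
Since 25 ≠ 1, base 3 is a Fermat witness: 77 is composite.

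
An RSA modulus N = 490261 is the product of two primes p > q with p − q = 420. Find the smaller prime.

Since p = q + 420, we have 490261 = q(q + 420), so q² + 420q − 490261 = 0.
Discriminant: 420² + 4·490261 = 176400 + 1961044 = 2137444; √2137444 = 1462.
q = (−420 + 1462)/2 = 521, and p = q + 420 = 941.
Check: 521 · 941 = 490261.

521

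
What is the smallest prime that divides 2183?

2183 is odd.
Digit sum 14, not divisible by 3.
Ends in 3: not divisible by 5.
7: 2183 = 7·311 + 6
11: 2183 = 11·198 + 5
13: 2183 = 13·167 + 12
17: 2183 = 17·128 + 7
19: 2183 = 19·114 + 17
23: 2183 = 23·94 + 21
29: 2183 = 29·75 + 8
31: 2183 = 31·70 + 13
37: 2183 = 37·59

37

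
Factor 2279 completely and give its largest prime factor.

2279 = 43 · 53
53 is prime.
So 2279 = 43 · 53; the largest prime factor is 53.

53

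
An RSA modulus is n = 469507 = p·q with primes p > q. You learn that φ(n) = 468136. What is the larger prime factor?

φ(n) = (p−1)(q−1) = n − (p+q) + 1, so p + q = 469507 − 468136 + 1 = 1372.
p and q are the roots of t² − 1372t + 469507 = 0.
Discriminant: 1372² − 4·469507 = 1882384 − 1878028 = 4356; √4356 = 66.
q = (1372 − 66)/2 = 653, p = (1372 + 66)/2 = 719.
Check: 653 · 719 = 469507.

719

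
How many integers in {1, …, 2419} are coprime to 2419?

2320

Factor: 2419 = 41 · 59.
φ(2419) = (41−1) · (59−1) = 40 · 58 = 2320.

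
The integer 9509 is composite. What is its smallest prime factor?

9509 is odd.
Digit sum 23, not divisible by 3.
Ends in 9: not divisible by 5.
7: 9509 = 7·1358 + 3
11: 9509 = 11·864 + 5
13: 9509 = 13·731 + 6
17: 9509 = 17·559 + 6
19: 9509 = 19·500 + 9
23: 9509 = 23·413 + 10
29: 9509 = 29·327 + 26
31: 9509 = 31·306 + 23
37: 9509 = 37·257

37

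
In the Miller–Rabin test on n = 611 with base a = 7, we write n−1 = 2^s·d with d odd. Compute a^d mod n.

611 − 1 = 610 = 2^1 · 305, so d = 305.
7^1 ≡ 7 (mod 611)
7^2 ≡ 7^2 = 49 ≡ 49 (mod 611)
7^4 ≡ 49^2 = 2401 ≡ 568 (mod 611)
7^8 ≡ 568^2 = 322624 ≡ 16 (mod 611)
7^16 ≡ 16^2 = 256 ≡ 256 (mod 611)
7^32 ≡ 256^2 = 65536 ≡ 159 (mod 611)
7^64 ≡ 159^2 = 25281 ≡ 230 (mod 611)
7^128 ≡ 230^2 = 52900 ≡ 354 (mod 611)
7^256 ≡ 354^2 = 125316 ≡ 61 (mod 611)
305 = 256 + 32 + 16 + 1 in binary powers of 2.
So 7^305 ≡ 61 · 159 · 256 · 7 ≡ 102 (mod 611).
Squaring chain: 102; never reaches −1, so base 7 is a Miller–Rabin witness that 611 is composite.

102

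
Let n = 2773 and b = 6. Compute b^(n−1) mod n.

789

6^1 ≡ 6 (mod 2773)
6^2 ≡ 6^2 = 36 ≡ 36 (mod 2773)
6^4 ≡ 36^2 = 1296 ≡ 1296 (mod 2773)
6^8 ≡ 1296^2 = 1679616 ≡ 1951 (mod 2773)
6^16 ≡ 1951^2 = 3806401 ≡ 1845 (mod 2773)
6^32 ≡ 1845^2 = 3404025 ≡ 1554 (mod 2773)
6^64 ≡ 1554^2 = 2414916 ≡ 2406 (mod 2773)
6^128 ≡ 2406^2 = 5788836 ≡ 1585 (mod 2773)
6^256 ≡ 1585^2 = 2512225 ≡ 2660 (mod 2773)
6^512 ≡ 2660^2 = 7075600 ≡ 1677 (mod 2773)
6^1024 ≡ 1677^2 = 2812329 ≡ 507 (mod 2773)
6^2048 ≡ 507^2 = 257049 ≡ 1933 (mod 2773)
2772 = 2048 + 512 + 128 + 64 + 16 + 4 in binary powers of 2.
So 6^2772 ≡ 1933 · 1677 · 1585 · 2406 · 1845 · 1296 ≡ 789 (mod 2773).
Since 789 ≠ 1, base 6 is a Fermat witness: 2773 is composite.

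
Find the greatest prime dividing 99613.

99613 = 23 · 4331
4331 = 61 · 71
71 is prime.
So 99613 = 23 · 61 · 71; the largest prime factor is 71.

71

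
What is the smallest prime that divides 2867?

2867 is odd.
Digit sum 23, not divisible by 3.
Ends in 7: not divisible by 5.
7: 2867 = 7·409 + 4
11: 2867 = 11·260 + 7
13: 2867 = 13·220 + 7
17: 2867 = 17·168 + 11
19: 2867 = 19·150 + 17
23: 2867 = 23·124 + 15
29: 2867 = 29·98 + 25
31: 2867 = 31·92 + 15
37: 2867 = 37·77 + 18
41: 2867 = 41·69 + 38
43: 2867 = 43·66 + 29
47: 2867 = 47·61

47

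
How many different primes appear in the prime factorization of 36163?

36163 = 29^2 · 43
36163 = 29^2 · 43, which has 2 distinct prime factors.

2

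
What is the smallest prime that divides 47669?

73

47669 is odd.
Digit sum 32, not divisible by 3.
Ends in 9: not divisible by 5.
7: 47669 = 7·6809 + 6
11: 47669 = 11·4333 + 6
13: 47669 = 13·3666 + 11
17: 47669 = 17·2804 + 1
19: 47669 = 19·2508 + 17
23: 47669 = 23·2072 + 13
29: 47669 = 29·1643 + 22
31: 47669 = 31·1537 + 22
37: 47669 = 37·1288 + 13
41: 47669 = 41·1162 + 27
43: 47669 = 43·1108 + 25
47: 47669 = 47·1014 + 11
53: 47669 = 53·899 + 22
59: 47669 = 59·807 + 56
61: 47669 = 61·781 + 28
67: 47669 = 67·711 + 32
71: 47669 = 71·671 + 28
73: 47669 = 73·653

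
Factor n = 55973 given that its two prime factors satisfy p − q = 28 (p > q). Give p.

251

Since p = q + 28, we have 55973 = q(q + 28), so q² + 28q − 55973 = 0.
Discriminant: 28² + 4·55973 = 784 + 223892 = 224676; √224676 = 474.
q = (−28 + 474)/2 = 223, and p = q + 28 = 251.
Check: 223 · 251 = 55973.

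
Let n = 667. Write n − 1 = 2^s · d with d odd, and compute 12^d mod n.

667 − 1 = 666 = 2^1 · 333, so d = 333.
12^1 ≡ 12 (mod 667)
12^2 ≡ 12^2 = 144 ≡ 144 (mod 667)
12^4 ≡ 144^2 = 20736 ≡ 59 (mod 667)
12^8 ≡ 59^2 = 3481 ≡ 146 (mod 667)
12^16 ≡ 146^2 = 21316 ≡ 639 (mod 667)
12^32 ≡ 639^2 = 408321 ≡ 117 (mod 667)
12^64 ≡ 117^2 = 13689 ≡ 349 (mod 667)
12^128 ≡ 349^2 = 121801 ≡ 407 (mod 667)
12^256 ≡ 407^2 = 165649 ≡ 233 (mod 667)
333 = 256 + 64 + 8 + 4 + 1 in binary powers of 2.
So 12^333 ≡ 233 · 349 · 146 · 59 · 12 ≡ 302 (mod 667).
Squaring chain: 302; never reaches −1, so base 12 is a Miller–Rabin witness that 667 is composite.

302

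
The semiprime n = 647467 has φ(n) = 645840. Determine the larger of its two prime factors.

φ(n) = (p−1)(q−1) = n − (p+q) + 1, so p + q = 647467 − 645840 + 1 = 1628.
p and q are the roots of t² − 1628t + 647467 = 0.
Discriminant: 1628² − 4·647467 = 2650384 − 2589868 = 60516; √60516 = 246.
q = (1628 − 246)/2 = 691, p = (1628 + 246)/2 = 937.
Check: 691 · 937 = 647467.

937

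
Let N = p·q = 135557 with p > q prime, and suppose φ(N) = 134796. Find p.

φ(n) = (p−1)(q−1) = n − (p+q) + 1, so p + q = 135557 − 134796 + 1 = 762.
p and q are the roots of t² − 762t + 135557 = 0.
Discriminant: 762² − 4·135557 = 580644 − 542228 = 38416; √38416 = 196.
q = (762 − 196)/2 = 283, p = (762 + 196)/2 = 479.
Check: 283 · 479 = 135557.

479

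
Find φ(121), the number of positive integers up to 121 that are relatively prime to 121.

Factor: 121 = 11^2.
φ(121) = 11^1·(11−1) = 110.

110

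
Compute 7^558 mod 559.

7^1 ≡ 7 (mod 559)
7^2 ≡ 7^2 = 49 ≡ 49 (mod 559)
7^4 ≡ 49^2 = 2401 ≡ 165 (mod 559)
7^8 ≡ 165^2 = 27225 ≡ 393 (mod 559)
7^16 ≡ 393^2 = 154449 ≡ 165 (mod 559)
7^32 ≡ 165^2 = 27225 ≡ 393 (mod 559)
7^64 ≡ 393^2 = 154449 ≡ 165 (mod 559)
7^128 ≡ 165^2 = 27225 ≡ 393 (mod 559)
7^256 ≡ 393^2 = 154449 ≡ 165 (mod 559)
7^512 ≡ 165^2 = 27225 ≡ 393 (mod 559)
558 = 512 + 32 + 8 + 4 + 2 in binary powers of 2.
So 7^558 ≡ 393 · 393 · 393 · 165 · 49 ≡ 259 (mod 559).
Since 259 ≠ 1, base 7 is a Fermat witness: 559 is composite.

259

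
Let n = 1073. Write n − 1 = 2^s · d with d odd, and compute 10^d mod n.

1073 − 1 = 1072 = 2^4 · 67, so d = 67.
10^1 ≡ 10 (mod 1073)
10^2 ≡ 10^2 = 100 ≡ 100 (mod 1073)
10^4 ≡ 100^2 = 10000 ≡ 343 (mod 1073)
10^8 ≡ 343^2 = 117649 ≡ 692 (mod 1073)
10^16 ≡ 692^2 = 478864 ≡ 306 (mod 1073)
10^32 ≡ 306^2 = 93636 ≡ 285 (mod 1073)
10^64 ≡ 285^2 = 81225 ≡ 750 (mod 1073)
67 = 64 + 2 + 1 in binary powers of 2.
So 10^67 ≡ 750 · 100 · 10 ≡ 1046 (mod 1073).
Squaring chain: 1046 → 729 → 306 → 285; never reaches −1, so base 10 is a Miller–Rabin witness that 1073 is composite.

1046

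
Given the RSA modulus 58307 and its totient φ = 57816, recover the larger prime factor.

293

φ(n) = (p−1)(q−1) = n − (p+q) + 1, so p + q = 58307 − 57816 + 1 = 492.
p and q are the roots of t² − 492t + 58307 = 0.
Discriminant: 492² − 4·58307 = 242064 − 233228 = 8836; √8836 = 94.
q = (492 − 94)/2 = 199, p = (492 + 94)/2 = 293.
Check: 199 · 293 = 58307.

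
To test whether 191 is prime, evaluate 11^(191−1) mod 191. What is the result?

11^1 ≡ 11 (mod 191)
11^2 ≡ 11^2 = 121 ≡ 121 (mod 191)
11^4 ≡ 121^2 = 14641 ≡ 125 (mod 191)
11^8 ≡ 125^2 = 15625 ≡ 154 (mod 191)
11^16 ≡ 154^2 = 23716 ≡ 32 (mod 191)
11^32 ≡ 32^2 = 1024 ≡ 69 (mod 191)
11^64 ≡ 69^2 = 4761 ≡ 177 (mod 191)
11^128 ≡ 177^2 = 31329 ≡ 5 (mod 191)
190 = 128 + 32 + 16 + 8 + 4 + 2 in binary powers of 2.
So 11^190 ≡ 5 · 69 · 32 · 154 · 125 · 121 ≡ 1 (mod 191).
Since the result is 1, base 11 gives no evidence that 191 is composite.

1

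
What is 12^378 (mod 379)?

12^1 ≡ 12 (mod 379)
12^2 ≡ 12^2 = 144 ≡ 144 (mod 379)
12^4 ≡ 144^2 = 20736 ≡ 270 (mod 379)
12^8 ≡ 270^2 = 72900 ≡ 132 (mod 379)
12^16 ≡ 132^2 = 17424 ≡ 369 (mod 379)
12^32 ≡ 369^2 = 136161 ≡ 100 (mod 379)
12^64 ≡ 100^2 = 10000 ≡ 146 (mod 379)
12^128 ≡ 146^2 = 21316 ≡ 92 (mod 379)
12^256 ≡ 92^2 = 8464 ≡ 126 (mod 379)
378 = 256 + 64 + 32 + 16 + 8 + 2 in binary powers of 2.
So 12^378 ≡ 126 · 146 · 100 · 369 · 132 · 144 ≡ 1 (mod 379).
Since the result is 1, base 12 gives no evidence that 379 is composite.

1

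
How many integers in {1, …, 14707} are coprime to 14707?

Factor: 14707 = 7 · 11 · 191.
φ(14707) = (7−1) · (11−1) · (191−1) = 6 · 10 · 190 = 11400.

11400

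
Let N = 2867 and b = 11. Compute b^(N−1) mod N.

11^1 ≡ 11 (mod 2867)
11^2 ≡ 11^2 = 121 ≡ 121 (mod 2867)
11^4 ≡ 121^2 = 14641 ≡ 306 (mod 2867)
11^8 ≡ 306^2 = 93636 ≡ 1892 (mod 2867)
11^16 ≡ 1892^2 = 3579664 ≡ 1648 (mod 2867)
11^32 ≡ 1648^2 = 2715904 ≡ 855 (mod 2867)
11^64 ≡ 855^2 = 731025 ≡ 2807 (mod 2867)
11^128 ≡ 2807^2 = 7879249 ≡ 733 (mod 2867)
11^256 ≡ 733^2 = 537289 ≡ 1160 (mod 2867)
11^512 ≡ 1160^2 = 1345600 ≡ 977 (mod 2867)
11^1024 ≡ 977^2 = 954529 ≡ 2685 (mod 2867)
11^2048 ≡ 2685^2 = 7209225 ≡ 1587 (mod 2867)
2866 = 2048 + 512 + 256 + 32 + 16 + 2 in binary powers of 2.
So 11^2866 ≡ 1587 · 977 · 1160 · 855 · 1648 · 121 ≡ 914 (mod 2867).
Since 914 ≠ 1, base 11 is a Fermat witness: 2867 is composite.

914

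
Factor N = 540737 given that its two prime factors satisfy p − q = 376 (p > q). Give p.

947

Since p = q + 376, we have 540737 = q(q + 376), so q² + 376q − 540737 = 0.
Discriminant: 376² + 4·540737 = 141376 + 2162948 = 2304324; √2304324 = 1518.
q = (−376 + 1518)/2 = 571, and p = q + 376 = 947.
Check: 571 · 947 = 540737.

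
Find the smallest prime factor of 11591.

67

11591 is odd.
Digit sum 17, not divisible by 3.
Ends in 1: not divisible by 5.
7: 11591 = 7·1655 + 6
11: 11591 = 11·1053 + 8
13: 11591 = 13·891 + 8
17: 11591 = 17·681 + 14
19: 11591 = 19·610 + 1
23: 11591 = 23·503 + 22
29: 11591 = 29·399 + 20
31: 11591 = 31·373 + 28
37: 11591 = 37·313 + 10
41: 11591 = 41·282 + 29
43: 11591 = 43·269 + 24
47: 11591 = 47·246 + 29
53: 11591 = 53·218 + 37
59: 11591 = 59·196 + 27
61: 11591 = 61·190 + 1
67: 11591 = 67·173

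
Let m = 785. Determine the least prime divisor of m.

785 is odd.
Digit sum 20, not divisible by 3.
Ends in 5: divisible by 5.

5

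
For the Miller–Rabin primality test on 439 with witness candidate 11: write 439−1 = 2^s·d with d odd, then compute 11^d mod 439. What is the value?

439 − 1 = 438 = 2^1 · 219, so d = 219.
11^1 ≡ 11 (mod 439)
11^2 ≡ 11^2 = 121 ≡ 121 (mod 439)
11^4 ≡ 121^2 = 14641 ≡ 154 (mod 439)
11^8 ≡ 154^2 = 23716 ≡ 10 (mod 439)
11^16 ≡ 10^2 = 100 ≡ 100 (mod 439)
11^32 ≡ 100^2 = 10000 ≡ 342 (mod 439)
11^64 ≡ 342^2 = 116964 ≡ 190 (mod 439)
11^128 ≡ 190^2 = 36100 ≡ 102 (mod 439)
219 = 128 + 64 + 16 + 8 + 2 + 1 in binary powers of 2.
So 11^219 ≡ 102 · 190 · 100 · 10 · 121 · 11 ≡ 1 (mod 439).
Since 11^d ≡ 1 (mod 439), base 11 does not prove 439 composite.

1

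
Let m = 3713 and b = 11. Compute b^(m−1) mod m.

11^1 ≡ 11 (mod 3713)
11^2 ≡ 11^2 = 121 ≡ 121 (mod 3713)
11^4 ≡ 121^2 = 14641 ≡ 3502 (mod 3713)
11^8 ≡ 3502^2 = 12264004 ≡ 3678 (mod 3713)
11^16 ≡ 3678^2 = 13527684 ≡ 1225 (mod 3713)
11^32 ≡ 1225^2 = 1500625 ≡ 573 (mod 3713)
11^64 ≡ 573^2 = 328329 ≡ 1585 (mod 3713)
11^128 ≡ 1585^2 = 2512225 ≡ 2237 (mod 3713)
11^256 ≡ 2237^2 = 5004169 ≡ 2758 (mod 3713)
11^512 ≡ 2758^2 = 7606564 ≡ 2340 (mod 3713)
11^1024 ≡ 2340^2 = 5475600 ≡ 2638 (mod 3713)
11^2048 ≡ 2638^2 = 6959044 ≡ 882 (mod 3713)
3712 = 2048 + 1024 + 512 + 128 in binary powers of 2.
So 11^3712 ≡ 882 · 2638 · 2340 · 2237 ≡ 2453 (mod 3713).
Since 2453 ≠ 1, base 11 is a Fermat witness: 3713 is composite.

2453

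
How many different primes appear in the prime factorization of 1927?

2

1927 = 41 · 47
1927 = 41 · 47, which has 2 distinct prime factors.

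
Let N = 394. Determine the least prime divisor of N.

2

394 is even: 2 divides it.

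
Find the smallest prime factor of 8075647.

8075647 is odd.
Digit sum 37, not divisible by 3.
Ends in 7: not divisible by 5.
7: 8075647 = 7·1153663 + 6
11: 8075647 = 11·734149 + 8
13: 8075647 = 13·621203 + 8
17: 8075647 = 17·475038 + 1
19: 8075647 = 19·425034 + 1
23: 8075647 = 23·351115 + 2
29: 8075647 = 29·278470 + 17
31: 8075647 = 31·260504 + 23
37: 8075647 = 37·218260 + 27
41: 8075647 = 41·196967

41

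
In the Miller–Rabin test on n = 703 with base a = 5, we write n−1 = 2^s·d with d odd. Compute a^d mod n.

438

703 − 1 = 702 = 2^1 · 351, so d = 351.
5^1 ≡ 5 (mod 703)
5^2 ≡ 5^2 = 25 ≡ 25 (mod 703)
5^4 ≡ 25^2 = 625 ≡ 625 (mod 703)
5^8 ≡ 625^2 = 390625 ≡ 460 (mod 703)
5^16 ≡ 460^2 = 211600 ≡ 700 (mod 703)
5^32 ≡ 700^2 = 490000 ≡ 9 (mod 703)
5^64 ≡ 9^2 = 81 ≡ 81 (mod 703)
5^128 ≡ 81^2 = 6561 ≡ 234 (mod 703)
5^256 ≡ 234^2 = 54756 ≡ 625 (mod 703)
351 = 256 + 64 + 16 + 8 + 4 + 2 + 1 in binary powers of 2.
So 5^351 ≡ 625 · 81 · 700 · 460 · 625 · 25 · 5 ≡ 438 (mod 703).
Squaring chain: 438; never reaches −1, so base 5 is a Miller–Rabin witness that 703 is composite.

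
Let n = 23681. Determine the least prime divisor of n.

23681 is odd.
Digit sum 20, not divisible by 3.
Ends in 1: not divisible by 5.
7: 23681 = 7·3383

7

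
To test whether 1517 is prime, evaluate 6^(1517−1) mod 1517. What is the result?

556

6^1 ≡ 6 (mod 1517)
6^2 ≡ 6^2 = 36 ≡ 36 (mod 1517)
6^4 ≡ 36^2 = 1296 ≡ 1296 (mod 1517)
6^8 ≡ 1296^2 = 1679616 ≡ 297 (mod 1517)
6^16 ≡ 297^2 = 88209 ≡ 223 (mod 1517)
6^32 ≡ 223^2 = 49729 ≡ 1185 (mod 1517)
6^64 ≡ 1185^2 = 1404225 ≡ 1000 (mod 1517)
6^128 ≡ 1000^2 = 1000000 ≡ 297 (mod 1517)
6^256 ≡ 297^2 = 88209 ≡ 223 (mod 1517)
6^512 ≡ 223^2 = 49729 ≡ 1185 (mod 1517)
6^1024 ≡ 1185^2 = 1404225 ≡ 1000 (mod 1517)
1516 = 1024 + 256 + 128 + 64 + 32 + 8 + 4 in binary powers of 2.
So 6^1516 ≡ 1000 · 223 · 297 · 1000 · 1185 · 297 · 1296 ≡ 556 (mod 1517).
Since 556 ≠ 1, base 6 is a Fermat witness: 1517 is composite.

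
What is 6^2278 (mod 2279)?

6^1 ≡ 6 (mod 2279)
6^2 ≡ 6^2 = 36 ≡ 36 (mod 2279)
6^4 ≡ 36^2 = 1296 ≡ 1296 (mod 2279)
6^8 ≡ 1296^2 = 1679616 ≡ 2272 (mod 2279)
6^16 ≡ 2272^2 = 5161984 ≡ 49 (mod 2279)
6^32 ≡ 49^2 = 2401 ≡ 122 (mod 2279)
6^64 ≡ 122^2 = 14884 ≡ 1210 (mod 2279)
6^128 ≡ 1210^2 = 1464100 ≡ 982 (mod 2279)
6^256 ≡ 982^2 = 964324 ≡ 307 (mod 2279)
6^512 ≡ 307^2 = 94249 ≡ 810 (mod 2279)
6^1024 ≡ 810^2 = 656100 ≡ 2027 (mod 2279)
6^2048 ≡ 2027^2 = 4108729 ≡ 1971 (mod 2279)
2278 = 2048 + 128 + 64 + 32 + 4 + 2 in binary powers of 2.
So 6^2278 ≡ 1971 · 982 · 1210 · 122 · 1296 · 36 ≡ 49 (mod 2279).
Since 49 ≠ 1, base 6 is a Fermat witness: 2279 is composite.

49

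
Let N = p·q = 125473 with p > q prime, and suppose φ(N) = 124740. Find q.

271

φ(n) = (p−1)(q−1) = n − (p+q) + 1, so p + q = 125473 − 124740 + 1 = 734.
p and q are the roots of t² − 734t + 125473 = 0.
Discriminant: 734² − 4·125473 = 538756 − 501892 = 36864; √36864 = 192.
q = (734 − 192)/2 = 271, p = (734 + 192)/2 = 463.
Check: 271 · 463 = 125473.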